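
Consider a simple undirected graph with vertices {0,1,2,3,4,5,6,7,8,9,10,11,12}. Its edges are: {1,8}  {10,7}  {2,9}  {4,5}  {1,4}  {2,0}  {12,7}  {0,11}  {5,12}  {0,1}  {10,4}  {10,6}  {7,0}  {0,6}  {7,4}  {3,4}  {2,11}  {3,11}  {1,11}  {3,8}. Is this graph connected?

Starting from 0 and exploring outward reaches every vertex (0, 1, 7, 11, 2, 6, 8, 4, 12, 10, 3, 9, 5); the graph is connected.

Yes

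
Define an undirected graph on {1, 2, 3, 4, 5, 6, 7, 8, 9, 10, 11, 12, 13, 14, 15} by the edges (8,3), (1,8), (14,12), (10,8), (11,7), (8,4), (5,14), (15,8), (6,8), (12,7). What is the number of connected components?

5

Component: {2}
Component: {9}
Component: {13}
Component: {5, 7, 11, 12, 14}
Component: {1, 3, 4, 6, 8, 10, 15}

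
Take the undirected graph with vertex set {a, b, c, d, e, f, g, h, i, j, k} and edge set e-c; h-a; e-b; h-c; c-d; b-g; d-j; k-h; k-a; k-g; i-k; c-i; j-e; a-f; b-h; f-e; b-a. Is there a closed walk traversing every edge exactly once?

Yes

Degrees: a:4, b:4, c:4, d:2, e:4, f:2, g:2, h:4, i:2, j:2, k:4
Every vertex has even degree and the edges form a single connected piece, so an Eulerian circuit exists.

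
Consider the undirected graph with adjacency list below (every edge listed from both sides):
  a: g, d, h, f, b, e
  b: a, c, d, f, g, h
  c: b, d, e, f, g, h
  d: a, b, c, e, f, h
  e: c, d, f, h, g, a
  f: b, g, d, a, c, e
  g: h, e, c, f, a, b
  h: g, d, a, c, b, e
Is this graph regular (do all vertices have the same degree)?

Degrees: a:6, b:6, c:6, d:6, e:6, f:6, g:6, h:6
All degrees equal 6; the graph is regular.

Yes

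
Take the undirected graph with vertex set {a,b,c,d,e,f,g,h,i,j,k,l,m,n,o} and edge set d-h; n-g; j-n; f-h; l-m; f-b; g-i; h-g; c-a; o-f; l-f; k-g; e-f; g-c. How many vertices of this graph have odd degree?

12

Degrees: a:1, b:1, c:2, d:1, e:1, f:5, g:5, h:3, i:1, j:1, k:1, l:2, m:1, n:2, o:1
Odd-degree vertices: a, b, d, e, f, g, h, i, j, k, m, o.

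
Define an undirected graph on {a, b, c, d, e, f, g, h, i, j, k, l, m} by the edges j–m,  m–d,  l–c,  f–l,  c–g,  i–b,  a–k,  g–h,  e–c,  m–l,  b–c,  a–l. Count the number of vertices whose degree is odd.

Degrees: a:2, b:2, c:4, d:1, e:1, f:1, g:2, h:1, i:1, j:1, k:1, l:4, m:3
Odd-degree vertices: d, e, f, h, i, j, k, m.

8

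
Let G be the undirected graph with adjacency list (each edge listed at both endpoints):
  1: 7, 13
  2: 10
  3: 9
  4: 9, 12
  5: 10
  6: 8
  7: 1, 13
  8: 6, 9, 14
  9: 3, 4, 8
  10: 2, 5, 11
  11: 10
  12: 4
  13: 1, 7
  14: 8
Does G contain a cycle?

Yes

|V| = 14, |E| = 12, number of components = 3.
Since 12 > 14 - 3, a cycle must exist; for instance 1-13-7-1.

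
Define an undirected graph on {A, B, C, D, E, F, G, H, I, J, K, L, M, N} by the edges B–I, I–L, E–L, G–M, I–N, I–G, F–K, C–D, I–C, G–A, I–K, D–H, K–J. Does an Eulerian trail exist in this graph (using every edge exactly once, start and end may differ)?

No

Degrees: A:1, B:1, C:2, D:2, E:1, F:1, G:3, H:1, I:6, J:1, K:3, L:2, M:1, N:1
Odd-degree vertices: A, B, E, F, G, H, J, K, M, N (10 total).
An Eulerian trail requires 0 or 2 odd-degree vertices; here there are 10.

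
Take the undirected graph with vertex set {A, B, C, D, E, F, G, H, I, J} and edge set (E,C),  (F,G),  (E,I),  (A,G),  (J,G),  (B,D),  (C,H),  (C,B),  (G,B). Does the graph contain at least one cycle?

No

|V| = 10, |E| = 9, number of components = 1.
A forest on 10 vertices with 1 component has exactly 9 edges, which matches — so no cycle.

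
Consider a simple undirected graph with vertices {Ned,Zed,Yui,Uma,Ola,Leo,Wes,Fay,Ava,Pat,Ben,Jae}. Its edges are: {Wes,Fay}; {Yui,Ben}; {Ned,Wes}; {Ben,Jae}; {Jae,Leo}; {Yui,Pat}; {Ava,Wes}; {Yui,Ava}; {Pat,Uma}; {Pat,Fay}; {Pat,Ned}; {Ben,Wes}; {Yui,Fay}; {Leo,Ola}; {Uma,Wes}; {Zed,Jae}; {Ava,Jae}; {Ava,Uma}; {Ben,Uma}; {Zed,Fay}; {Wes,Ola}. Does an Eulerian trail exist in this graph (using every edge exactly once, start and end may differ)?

Degrees: Ned:2, Zed:2, Yui:4, Uma:4, Ola:2, Leo:2, Wes:6, Fay:4, Ava:4, Pat:4, Ben:4, Jae:4
Odd-degree vertices: none (0 total).
The non-isolated vertices are connected and exactly 0 have odd degree, so an Eulerian trail exists.

Yes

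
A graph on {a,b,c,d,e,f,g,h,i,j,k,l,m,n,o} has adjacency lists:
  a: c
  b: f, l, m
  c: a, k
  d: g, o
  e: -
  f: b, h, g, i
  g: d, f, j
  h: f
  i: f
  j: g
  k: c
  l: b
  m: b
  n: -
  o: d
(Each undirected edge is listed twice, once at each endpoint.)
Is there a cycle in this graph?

No

|V| = 15, |E| = 11, number of components = 4.
Since 11 = 15 - 4, the graph is a forest and contains no cycle.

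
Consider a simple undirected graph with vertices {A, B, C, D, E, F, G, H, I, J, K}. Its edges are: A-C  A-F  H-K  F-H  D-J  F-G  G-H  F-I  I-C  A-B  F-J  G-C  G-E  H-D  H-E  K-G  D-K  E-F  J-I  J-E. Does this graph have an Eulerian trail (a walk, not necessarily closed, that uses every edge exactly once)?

No

Degrees: A:3, B:1, C:3, D:3, E:4, F:6, G:5, H:5, I:3, J:4, K:3
Odd-degree vertices: A, B, C, D, G, H, I, K (8 total).
With 8 odd-degree vertices (more than two), no single trail can use every edge.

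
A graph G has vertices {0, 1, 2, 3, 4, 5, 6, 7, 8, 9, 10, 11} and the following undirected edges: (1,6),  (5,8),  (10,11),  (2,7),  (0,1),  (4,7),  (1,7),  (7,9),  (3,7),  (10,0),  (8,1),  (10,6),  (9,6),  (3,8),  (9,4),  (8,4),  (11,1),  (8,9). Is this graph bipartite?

No

The cycle 7-4-9-7 has length 3, which is odd, so the graph is not bipartite.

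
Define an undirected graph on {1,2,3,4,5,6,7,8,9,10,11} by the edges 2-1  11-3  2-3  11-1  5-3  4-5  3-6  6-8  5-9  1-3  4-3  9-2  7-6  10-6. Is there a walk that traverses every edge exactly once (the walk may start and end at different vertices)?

Degrees: 1:3, 2:3, 3:6, 4:2, 5:3, 6:4, 7:1, 8:1, 9:2, 10:1, 11:2
Odd-degree vertices: 1, 2, 5, 7, 8, 10 (6 total).
An Eulerian trail requires 0 or 2 odd-degree vertices; here there are 6.

No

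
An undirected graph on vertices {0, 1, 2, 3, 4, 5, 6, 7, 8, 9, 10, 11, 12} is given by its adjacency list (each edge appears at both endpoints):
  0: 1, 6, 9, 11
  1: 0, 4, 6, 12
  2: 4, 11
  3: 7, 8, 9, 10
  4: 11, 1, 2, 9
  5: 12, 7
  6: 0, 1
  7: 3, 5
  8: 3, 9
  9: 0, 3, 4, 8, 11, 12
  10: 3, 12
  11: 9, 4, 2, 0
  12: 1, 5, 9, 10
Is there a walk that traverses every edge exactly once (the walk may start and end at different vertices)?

Yes

Degrees: 0:4, 1:4, 2:2, 3:4, 4:4, 5:2, 6:2, 7:2, 8:2, 9:6, 10:2, 11:4, 12:4
Odd-degree vertices: none (0 total).
The non-isolated vertices are connected and exactly 0 have odd degree, so an Eulerian trail exists.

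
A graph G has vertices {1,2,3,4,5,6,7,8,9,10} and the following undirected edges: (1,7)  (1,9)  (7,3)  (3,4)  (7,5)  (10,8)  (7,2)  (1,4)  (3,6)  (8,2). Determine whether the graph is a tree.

|V| = 10, |E| = 10.
A tree on 10 vertices has exactly 9 edges; this graph has 10, so it contains a cycle and is not a tree.

No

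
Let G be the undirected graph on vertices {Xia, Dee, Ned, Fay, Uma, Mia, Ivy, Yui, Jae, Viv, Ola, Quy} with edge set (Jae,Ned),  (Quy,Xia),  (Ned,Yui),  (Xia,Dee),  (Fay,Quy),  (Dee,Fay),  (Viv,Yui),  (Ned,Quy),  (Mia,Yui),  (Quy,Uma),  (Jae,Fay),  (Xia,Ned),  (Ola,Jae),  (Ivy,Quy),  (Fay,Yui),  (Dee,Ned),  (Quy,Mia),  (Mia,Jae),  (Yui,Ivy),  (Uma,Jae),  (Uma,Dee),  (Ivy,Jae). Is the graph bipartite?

The cycle Xia-Ned-Quy-Xia has length 3, which is odd, so the graph is not bipartite.

No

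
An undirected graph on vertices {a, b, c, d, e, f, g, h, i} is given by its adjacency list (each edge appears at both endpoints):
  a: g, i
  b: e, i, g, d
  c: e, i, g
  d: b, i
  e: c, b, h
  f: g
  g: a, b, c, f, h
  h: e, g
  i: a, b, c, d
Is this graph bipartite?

b-d-i-b is an odd cycle (length 3), and a bipartite graph can contain only even cycles.

No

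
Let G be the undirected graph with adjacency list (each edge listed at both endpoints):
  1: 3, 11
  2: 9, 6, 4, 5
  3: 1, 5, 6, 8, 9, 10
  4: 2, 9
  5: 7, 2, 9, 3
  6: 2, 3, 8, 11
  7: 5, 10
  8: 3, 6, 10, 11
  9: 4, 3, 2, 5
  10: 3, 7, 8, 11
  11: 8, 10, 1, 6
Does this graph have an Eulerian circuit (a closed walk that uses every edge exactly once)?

Yes

Degrees: 1:2, 2:4, 3:6, 4:2, 5:4, 6:4, 7:2, 8:4, 9:4, 10:4, 11:4
Every vertex has even degree and the edges form a single connected piece, so an Eulerian circuit exists.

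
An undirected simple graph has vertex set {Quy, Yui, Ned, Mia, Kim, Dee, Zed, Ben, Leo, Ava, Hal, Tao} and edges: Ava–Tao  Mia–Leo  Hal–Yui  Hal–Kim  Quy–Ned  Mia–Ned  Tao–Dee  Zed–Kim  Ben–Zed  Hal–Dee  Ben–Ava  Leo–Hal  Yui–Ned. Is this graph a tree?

|V| = 12, |E| = 13.
A tree on 12 vertices has exactly 11 edges; this graph has 13, so it contains a cycle and is not a tree.

No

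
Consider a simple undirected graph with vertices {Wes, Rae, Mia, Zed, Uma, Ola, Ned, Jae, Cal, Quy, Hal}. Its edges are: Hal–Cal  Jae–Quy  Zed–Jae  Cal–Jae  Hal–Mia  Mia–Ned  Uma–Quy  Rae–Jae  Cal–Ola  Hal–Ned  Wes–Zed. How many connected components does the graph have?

Component: {Wes, Rae, Mia, Zed, Uma, Ola, Ned, Jae, Cal, Quy, Hal}

1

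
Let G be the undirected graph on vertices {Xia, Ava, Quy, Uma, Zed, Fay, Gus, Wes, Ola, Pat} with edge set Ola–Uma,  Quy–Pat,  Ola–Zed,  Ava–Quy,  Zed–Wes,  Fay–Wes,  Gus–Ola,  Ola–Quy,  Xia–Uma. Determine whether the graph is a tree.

|V| = 10, |E| = 9.
It is connected with exactly 9 edges, hence acyclic — it is a tree.

Yes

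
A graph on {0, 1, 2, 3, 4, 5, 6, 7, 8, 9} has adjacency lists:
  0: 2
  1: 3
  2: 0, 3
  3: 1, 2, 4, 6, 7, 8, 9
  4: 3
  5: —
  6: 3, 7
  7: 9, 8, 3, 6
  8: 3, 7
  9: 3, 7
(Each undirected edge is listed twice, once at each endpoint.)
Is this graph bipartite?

No

The cycle 7-3-9-7 has length 3, which is odd, so the graph is not bipartite.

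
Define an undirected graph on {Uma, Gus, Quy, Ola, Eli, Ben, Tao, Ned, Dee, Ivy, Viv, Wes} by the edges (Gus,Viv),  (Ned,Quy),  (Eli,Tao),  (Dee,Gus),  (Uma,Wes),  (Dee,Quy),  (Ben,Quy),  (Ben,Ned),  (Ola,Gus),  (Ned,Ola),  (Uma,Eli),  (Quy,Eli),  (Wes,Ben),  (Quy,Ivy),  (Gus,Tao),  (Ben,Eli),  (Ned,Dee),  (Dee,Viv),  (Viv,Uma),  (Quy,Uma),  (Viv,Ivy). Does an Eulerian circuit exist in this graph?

Yes

Degrees: Uma:4, Gus:4, Quy:6, Ola:2, Eli:4, Ben:4, Tao:2, Ned:4, Dee:4, Ivy:2, Viv:4, Wes:2
Every vertex has even degree and the edges form a single connected piece, so an Eulerian circuit exists.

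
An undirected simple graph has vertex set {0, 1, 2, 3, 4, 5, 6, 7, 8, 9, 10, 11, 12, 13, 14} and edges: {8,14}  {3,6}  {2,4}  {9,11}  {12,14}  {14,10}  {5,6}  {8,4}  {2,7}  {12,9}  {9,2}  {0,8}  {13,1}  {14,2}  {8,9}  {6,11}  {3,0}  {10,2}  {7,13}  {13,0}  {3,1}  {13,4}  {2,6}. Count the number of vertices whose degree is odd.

Degrees: 0:3, 1:2, 2:6, 3:3, 4:3, 5:1, 6:4, 7:2, 8:4, 9:4, 10:2, 11:2, 12:2, 13:4, 14:4
Odd-degree vertices: 0, 3, 4, 5.

4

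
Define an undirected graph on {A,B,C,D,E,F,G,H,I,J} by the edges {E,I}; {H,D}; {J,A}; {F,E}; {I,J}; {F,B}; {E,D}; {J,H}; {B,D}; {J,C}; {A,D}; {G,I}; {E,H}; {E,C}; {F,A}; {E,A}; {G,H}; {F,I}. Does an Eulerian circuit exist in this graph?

Degrees: A:4, B:2, C:2, D:4, E:6, F:4, G:2, H:4, I:4, J:4
All degrees are even and the non-isolated vertices are connected — an Eulerian circuit exists.

Yes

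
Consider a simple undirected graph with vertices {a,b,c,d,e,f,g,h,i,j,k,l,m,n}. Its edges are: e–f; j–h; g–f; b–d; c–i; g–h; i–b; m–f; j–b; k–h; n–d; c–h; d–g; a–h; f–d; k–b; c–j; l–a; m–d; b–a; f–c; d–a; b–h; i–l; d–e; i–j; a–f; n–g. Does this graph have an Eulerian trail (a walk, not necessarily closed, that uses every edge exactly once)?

Degrees: a:5, b:6, c:4, d:7, e:2, f:6, g:4, h:6, i:4, j:4, k:2, l:2, m:2, n:2
Odd-degree vertices: a, d (2 total).
The non-isolated vertices are connected and exactly 2 have odd degree, so an Eulerian trail exists (from a to d).

Yes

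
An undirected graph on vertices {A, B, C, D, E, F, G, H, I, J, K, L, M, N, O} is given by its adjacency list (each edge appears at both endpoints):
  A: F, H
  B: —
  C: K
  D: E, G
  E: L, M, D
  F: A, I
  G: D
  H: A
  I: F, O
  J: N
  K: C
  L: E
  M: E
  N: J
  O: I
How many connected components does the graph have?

5

Component: {B}
Component: {C, K}
Component: {J, N}
Component: {A, F, H, I, O}
Component: {D, E, G, L, M}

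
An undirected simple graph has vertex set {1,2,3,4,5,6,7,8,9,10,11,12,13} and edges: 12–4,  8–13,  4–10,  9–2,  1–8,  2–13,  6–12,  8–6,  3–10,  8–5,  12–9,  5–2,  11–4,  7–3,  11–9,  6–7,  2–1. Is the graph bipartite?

A valid 2-coloring puts {2, 7, 8, 10, 11, 12} on one side and {1, 3, 4, 5, 6, 9, 13} on the other; every edge crosses between the two sides.

Yes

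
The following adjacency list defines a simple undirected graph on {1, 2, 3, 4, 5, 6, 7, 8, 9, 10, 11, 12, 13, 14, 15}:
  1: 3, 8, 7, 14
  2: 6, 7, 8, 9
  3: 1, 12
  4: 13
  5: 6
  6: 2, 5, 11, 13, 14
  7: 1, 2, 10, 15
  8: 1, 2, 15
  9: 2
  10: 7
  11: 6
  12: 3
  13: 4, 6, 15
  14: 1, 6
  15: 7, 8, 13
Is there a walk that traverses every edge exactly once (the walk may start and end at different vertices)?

No

Degrees: 1:4, 2:4, 3:2, 4:1, 5:1, 6:5, 7:4, 8:3, 9:1, 10:1, 11:1, 12:1, 13:3, 14:2, 15:3
Odd-degree vertices: 4, 5, 6, 8, 9, 10, 11, 12, 13, 15 (10 total).
With 10 odd-degree vertices (more than two), no single trail can use every edge.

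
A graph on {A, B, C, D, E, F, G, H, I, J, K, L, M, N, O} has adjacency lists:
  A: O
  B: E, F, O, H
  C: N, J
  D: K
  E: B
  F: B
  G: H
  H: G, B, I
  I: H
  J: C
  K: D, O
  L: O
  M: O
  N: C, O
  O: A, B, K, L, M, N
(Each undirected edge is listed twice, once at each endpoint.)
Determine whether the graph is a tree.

Yes

|V| = 15, |E| = 14.
Connected and |E| = |V| - 1, which characterizes a tree.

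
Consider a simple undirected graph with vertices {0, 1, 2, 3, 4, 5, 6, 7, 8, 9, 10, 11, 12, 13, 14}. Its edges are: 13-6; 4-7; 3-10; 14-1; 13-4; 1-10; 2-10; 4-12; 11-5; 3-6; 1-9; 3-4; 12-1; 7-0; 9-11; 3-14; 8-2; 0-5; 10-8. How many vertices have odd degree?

0

Degrees: 0:2, 1:4, 2:2, 3:4, 4:4, 5:2, 6:2, 7:2, 8:2, 9:2, 10:4, 11:2, 12:2, 13:2, 14:2
Odd-degree vertices: none.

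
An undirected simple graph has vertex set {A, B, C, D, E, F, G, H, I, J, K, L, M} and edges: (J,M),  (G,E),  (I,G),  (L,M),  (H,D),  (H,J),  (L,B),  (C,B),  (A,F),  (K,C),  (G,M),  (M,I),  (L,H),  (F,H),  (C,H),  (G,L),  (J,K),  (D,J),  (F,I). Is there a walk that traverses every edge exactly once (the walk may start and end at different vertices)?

No

Degrees: A:1, B:2, C:3, D:2, E:1, F:3, G:4, H:5, I:3, J:4, K:2, L:4, M:4
Odd-degree vertices: A, C, E, F, H, I (6 total).
An Eulerian trail requires 0 or 2 odd-degree vertices; here there are 6.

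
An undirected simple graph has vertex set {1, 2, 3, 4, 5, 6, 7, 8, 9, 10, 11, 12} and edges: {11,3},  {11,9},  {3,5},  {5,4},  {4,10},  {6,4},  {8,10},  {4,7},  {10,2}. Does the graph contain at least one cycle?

The graph has 12 vertices, 9 edges, and 3 connected components.
Since 9 = 12 - 3, the graph is a forest and contains no cycle.

No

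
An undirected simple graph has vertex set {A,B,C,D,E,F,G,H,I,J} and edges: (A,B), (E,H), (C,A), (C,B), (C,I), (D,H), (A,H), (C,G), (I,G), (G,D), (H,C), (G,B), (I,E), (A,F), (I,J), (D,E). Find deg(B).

Neighbors of B: A, C, G.

3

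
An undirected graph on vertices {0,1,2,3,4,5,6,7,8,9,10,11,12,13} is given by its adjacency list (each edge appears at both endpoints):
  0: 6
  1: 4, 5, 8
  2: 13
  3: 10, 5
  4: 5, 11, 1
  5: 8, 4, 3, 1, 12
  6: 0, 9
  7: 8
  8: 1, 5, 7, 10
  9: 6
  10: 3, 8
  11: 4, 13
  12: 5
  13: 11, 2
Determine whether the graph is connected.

Component: {0, 6, 9}
Component: {1, 2, 3, 4, 5, 7, 8, 10, 11, 12, 13}
No edge joins these 2 groups, so the graph is disconnected.

No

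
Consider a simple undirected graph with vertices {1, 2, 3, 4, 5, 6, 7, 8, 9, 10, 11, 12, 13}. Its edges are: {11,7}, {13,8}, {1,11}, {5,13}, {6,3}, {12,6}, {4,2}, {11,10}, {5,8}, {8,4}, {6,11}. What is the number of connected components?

3

Component: {9}
Component: {2, 4, 5, 8, 13}
Component: {1, 3, 6, 7, 10, 11, 12}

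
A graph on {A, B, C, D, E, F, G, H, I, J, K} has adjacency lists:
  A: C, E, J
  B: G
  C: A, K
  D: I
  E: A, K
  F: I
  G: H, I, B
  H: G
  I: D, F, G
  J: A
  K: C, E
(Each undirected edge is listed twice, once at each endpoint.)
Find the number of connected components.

2

Component: {A, C, E, J, K}
Component: {B, D, F, G, H, I}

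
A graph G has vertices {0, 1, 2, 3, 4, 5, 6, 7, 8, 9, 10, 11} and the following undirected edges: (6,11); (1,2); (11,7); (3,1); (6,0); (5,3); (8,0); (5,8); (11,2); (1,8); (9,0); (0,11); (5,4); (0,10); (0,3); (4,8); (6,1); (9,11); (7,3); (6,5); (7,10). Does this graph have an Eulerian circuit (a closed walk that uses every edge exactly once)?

No

Degrees: 0:6, 1:4, 2:2, 3:4, 4:2, 5:4, 6:4, 7:3, 8:4, 9:2, 10:2, 11:5
Vertices with odd degree: 7, 11. An Eulerian circuit requires all degrees even.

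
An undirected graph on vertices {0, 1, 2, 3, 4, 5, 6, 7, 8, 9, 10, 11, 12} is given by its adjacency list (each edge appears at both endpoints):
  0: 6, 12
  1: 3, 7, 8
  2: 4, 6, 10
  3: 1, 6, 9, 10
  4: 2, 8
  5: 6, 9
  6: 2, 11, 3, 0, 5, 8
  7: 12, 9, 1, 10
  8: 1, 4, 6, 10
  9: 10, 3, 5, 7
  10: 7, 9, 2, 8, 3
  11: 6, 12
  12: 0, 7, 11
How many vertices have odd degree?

Degrees: 0:2, 1:3, 2:3, 3:4, 4:2, 5:2, 6:6, 7:4, 8:4, 9:4, 10:5, 11:2, 12:3
Odd-degree vertices: 1, 2, 10, 12.

4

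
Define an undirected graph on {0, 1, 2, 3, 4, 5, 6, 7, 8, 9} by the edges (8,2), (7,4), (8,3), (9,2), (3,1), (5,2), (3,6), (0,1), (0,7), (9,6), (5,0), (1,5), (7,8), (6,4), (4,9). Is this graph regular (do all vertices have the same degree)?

Yes

Degrees: 0:3, 1:3, 2:3, 3:3, 4:3, 5:3, 6:3, 7:3, 8:3, 9:3
Every vertex has degree 3, so the graph is 3-regular.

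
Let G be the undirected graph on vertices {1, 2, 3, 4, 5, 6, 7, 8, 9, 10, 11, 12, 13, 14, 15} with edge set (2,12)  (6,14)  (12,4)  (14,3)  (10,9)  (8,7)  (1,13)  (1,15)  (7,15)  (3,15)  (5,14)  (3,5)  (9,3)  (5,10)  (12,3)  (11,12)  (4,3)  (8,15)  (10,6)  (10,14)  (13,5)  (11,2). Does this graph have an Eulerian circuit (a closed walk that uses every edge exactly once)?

Degrees: 1:2, 2:2, 3:6, 4:2, 5:4, 6:2, 7:2, 8:2, 9:2, 10:4, 11:2, 12:4, 13:2, 14:4, 15:4
All degrees are even and the non-isolated vertices are connected — an Eulerian circuit exists.

Yes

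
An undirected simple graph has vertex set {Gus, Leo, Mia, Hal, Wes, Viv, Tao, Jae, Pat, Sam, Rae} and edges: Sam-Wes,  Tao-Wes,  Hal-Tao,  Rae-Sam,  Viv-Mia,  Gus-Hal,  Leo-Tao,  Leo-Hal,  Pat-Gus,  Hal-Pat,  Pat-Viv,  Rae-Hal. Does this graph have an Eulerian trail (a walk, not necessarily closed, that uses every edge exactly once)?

Degrees: Gus:2, Leo:2, Mia:1, Hal:5, Wes:2, Viv:2, Tao:3, Jae:0, Pat:3, Sam:2, Rae:2
Odd-degree vertices: Mia, Hal, Tao, Pat (4 total).
An Eulerian trail requires 0 or 2 odd-degree vertices; here there are 4.

No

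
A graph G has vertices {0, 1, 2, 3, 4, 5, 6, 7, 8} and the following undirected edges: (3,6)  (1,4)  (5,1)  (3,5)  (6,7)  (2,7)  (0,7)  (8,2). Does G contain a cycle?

No

|V| = 9, |E| = 8, number of components = 1.
Since 8 = 9 - 1, the graph is a forest and contains no cycle.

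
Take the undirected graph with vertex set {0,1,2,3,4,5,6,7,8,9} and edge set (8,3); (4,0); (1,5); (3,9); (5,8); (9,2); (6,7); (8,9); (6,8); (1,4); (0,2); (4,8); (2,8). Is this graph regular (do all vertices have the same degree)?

Degrees: 0:2, 1:2, 2:3, 3:2, 4:3, 5:2, 6:2, 7:1, 8:6, 9:3
Vertex 7 has degree 1 while 8 has degree 6, so the graph is not regular.

No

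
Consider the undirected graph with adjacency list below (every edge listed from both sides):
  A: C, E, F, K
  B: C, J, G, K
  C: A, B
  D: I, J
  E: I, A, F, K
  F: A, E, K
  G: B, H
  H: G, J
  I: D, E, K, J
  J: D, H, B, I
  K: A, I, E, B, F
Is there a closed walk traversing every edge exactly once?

Degrees: A:4, B:4, C:2, D:2, E:4, F:3, G:2, H:2, I:4, J:4, K:5
F, K have odd degree; an Eulerian circuit needs every degree to be even, so none exists.

No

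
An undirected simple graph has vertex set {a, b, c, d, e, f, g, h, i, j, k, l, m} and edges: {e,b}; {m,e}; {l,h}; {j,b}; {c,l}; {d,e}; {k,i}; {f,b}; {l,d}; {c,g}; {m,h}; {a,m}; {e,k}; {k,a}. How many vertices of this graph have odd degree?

Degrees: a:2, b:3, c:2, d:2, e:4, f:1, g:1, h:2, i:1, j:1, k:3, l:3, m:3
Odd-degree vertices: b, f, g, i, j, k, l, m.

8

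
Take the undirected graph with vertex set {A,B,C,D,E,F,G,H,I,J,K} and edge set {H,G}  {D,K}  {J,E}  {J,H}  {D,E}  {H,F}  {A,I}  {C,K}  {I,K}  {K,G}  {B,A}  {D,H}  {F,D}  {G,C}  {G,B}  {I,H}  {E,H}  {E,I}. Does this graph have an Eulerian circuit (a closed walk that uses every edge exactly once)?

Degrees: A:2, B:2, C:2, D:4, E:4, F:2, G:4, H:6, I:4, J:2, K:4
All degrees are even and the non-isolated vertices are connected — an Eulerian circuit exists.

Yes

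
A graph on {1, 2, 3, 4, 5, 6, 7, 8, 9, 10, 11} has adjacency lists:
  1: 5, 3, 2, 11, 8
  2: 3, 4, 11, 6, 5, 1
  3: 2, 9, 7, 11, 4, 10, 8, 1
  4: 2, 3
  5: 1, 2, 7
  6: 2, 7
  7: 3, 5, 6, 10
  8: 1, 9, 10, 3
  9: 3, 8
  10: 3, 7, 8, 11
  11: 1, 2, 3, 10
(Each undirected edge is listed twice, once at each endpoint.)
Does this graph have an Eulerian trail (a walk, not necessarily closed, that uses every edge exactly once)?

Degrees: 1:5, 2:6, 3:8, 4:2, 5:3, 6:2, 7:4, 8:4, 9:2, 10:4, 11:4
Odd-degree vertices: 1, 5 (2 total).
The non-isolated vertices are connected and exactly 2 have odd degree, so an Eulerian trail exists (from 1 to 5).

Yes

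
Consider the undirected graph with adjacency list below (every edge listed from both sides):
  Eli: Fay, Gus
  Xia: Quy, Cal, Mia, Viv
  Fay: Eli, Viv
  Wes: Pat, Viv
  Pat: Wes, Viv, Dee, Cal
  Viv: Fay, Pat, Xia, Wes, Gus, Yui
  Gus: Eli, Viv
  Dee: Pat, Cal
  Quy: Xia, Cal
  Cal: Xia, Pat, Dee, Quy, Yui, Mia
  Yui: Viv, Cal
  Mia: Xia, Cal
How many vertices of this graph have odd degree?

Degrees: Eli:2, Xia:4, Fay:2, Wes:2, Pat:4, Viv:6, Gus:2, Dee:2, Quy:2, Cal:6, Yui:2, Mia:2
Odd-degree vertices: none.

0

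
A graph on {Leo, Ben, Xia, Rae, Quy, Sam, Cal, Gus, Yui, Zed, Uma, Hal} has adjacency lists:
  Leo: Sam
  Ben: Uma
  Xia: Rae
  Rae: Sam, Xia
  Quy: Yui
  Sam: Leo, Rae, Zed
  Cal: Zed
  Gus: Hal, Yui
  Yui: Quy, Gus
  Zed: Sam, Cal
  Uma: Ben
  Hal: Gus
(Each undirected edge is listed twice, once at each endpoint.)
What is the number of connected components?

Component: {Ben, Uma}
Component: {Quy, Gus, Yui, Hal}
Component: {Leo, Xia, Rae, Sam, Cal, Zed}

3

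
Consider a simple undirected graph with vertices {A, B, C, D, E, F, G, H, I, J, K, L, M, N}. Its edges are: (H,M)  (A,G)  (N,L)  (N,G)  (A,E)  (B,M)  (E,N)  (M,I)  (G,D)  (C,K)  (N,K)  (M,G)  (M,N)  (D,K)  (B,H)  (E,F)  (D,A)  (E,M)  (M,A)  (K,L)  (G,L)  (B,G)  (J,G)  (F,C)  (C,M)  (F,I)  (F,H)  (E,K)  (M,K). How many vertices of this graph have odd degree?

Degrees: A:4, B:3, C:3, D:3, E:5, F:4, G:7, H:3, I:2, J:1, K:6, L:3, M:9, N:5
Odd-degree vertices: B, C, D, E, G, H, J, L, M, N.

10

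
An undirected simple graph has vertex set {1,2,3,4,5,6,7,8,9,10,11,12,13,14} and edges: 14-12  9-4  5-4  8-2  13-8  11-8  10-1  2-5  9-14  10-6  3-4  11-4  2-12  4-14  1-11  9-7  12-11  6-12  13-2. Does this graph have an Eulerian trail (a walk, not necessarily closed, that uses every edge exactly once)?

Degrees: 1:2, 2:4, 3:1, 4:5, 5:2, 6:2, 7:1, 8:3, 9:3, 10:2, 11:4, 12:4, 13:2, 14:3
Odd-degree vertices: 3, 4, 7, 8, 9, 14 (6 total).
With 6 odd-degree vertices (more than two), no single trail can use every edge.

No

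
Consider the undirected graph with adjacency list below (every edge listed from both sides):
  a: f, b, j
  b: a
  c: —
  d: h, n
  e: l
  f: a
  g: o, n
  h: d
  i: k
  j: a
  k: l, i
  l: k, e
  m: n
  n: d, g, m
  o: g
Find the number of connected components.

4

Component: {c}
Component: {a, b, f, j}
Component: {e, i, k, l}
Component: {d, g, h, m, n, o}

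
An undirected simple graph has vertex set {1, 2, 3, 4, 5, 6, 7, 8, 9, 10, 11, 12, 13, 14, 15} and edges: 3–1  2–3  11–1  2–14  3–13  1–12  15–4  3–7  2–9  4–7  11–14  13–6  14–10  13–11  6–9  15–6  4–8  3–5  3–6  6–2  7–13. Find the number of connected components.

Component: {1, 2, 3, 4, 5, 6, 7, 8, 9, 10, 11, 12, 13, 14, 15}

1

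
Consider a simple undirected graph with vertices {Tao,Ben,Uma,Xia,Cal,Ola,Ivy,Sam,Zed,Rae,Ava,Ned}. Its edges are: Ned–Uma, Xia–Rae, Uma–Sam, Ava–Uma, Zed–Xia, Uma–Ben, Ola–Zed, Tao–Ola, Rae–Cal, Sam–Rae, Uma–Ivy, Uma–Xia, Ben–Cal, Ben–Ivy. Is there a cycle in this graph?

Yes

The graph has 12 vertices, 14 edges, and 1 connected component.
One cycle is Xia-Uma-Ivy-Ben-Cal-Rae-Xia.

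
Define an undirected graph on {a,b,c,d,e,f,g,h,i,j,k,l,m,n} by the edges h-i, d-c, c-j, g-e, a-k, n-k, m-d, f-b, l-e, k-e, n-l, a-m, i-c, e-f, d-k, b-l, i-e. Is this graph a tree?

No

The graph has 14 vertices and 17 edges.
Connected but with 17 > 13 edges, so it has a cycle and is not a tree.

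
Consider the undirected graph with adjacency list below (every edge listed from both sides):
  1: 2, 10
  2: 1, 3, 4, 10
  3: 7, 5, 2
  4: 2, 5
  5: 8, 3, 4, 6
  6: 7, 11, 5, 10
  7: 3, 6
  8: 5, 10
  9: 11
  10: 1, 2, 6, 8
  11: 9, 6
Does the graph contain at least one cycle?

The graph has 11 vertices, 15 edges, and 1 connected component.
One cycle is 10-8-5-6-7-3-2-10.

Yes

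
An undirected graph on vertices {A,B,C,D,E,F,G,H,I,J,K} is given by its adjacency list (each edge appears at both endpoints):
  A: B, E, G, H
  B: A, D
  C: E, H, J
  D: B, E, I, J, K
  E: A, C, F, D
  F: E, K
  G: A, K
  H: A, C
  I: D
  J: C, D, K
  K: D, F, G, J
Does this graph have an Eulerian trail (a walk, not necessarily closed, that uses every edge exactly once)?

Degrees: A:4, B:2, C:3, D:5, E:4, F:2, G:2, H:2, I:1, J:3, K:4
Odd-degree vertices: C, D, I, J (4 total).
With 4 odd-degree vertices (more than two), no single trail can use every edge.

No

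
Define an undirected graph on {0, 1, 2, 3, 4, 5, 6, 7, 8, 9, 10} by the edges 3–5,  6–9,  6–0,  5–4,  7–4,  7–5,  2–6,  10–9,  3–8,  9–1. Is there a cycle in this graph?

Yes

The graph has 11 vertices, 10 edges, and 2 connected components.
Since 10 > 11 - 2, a cycle must exist; for instance 5-7-4-5.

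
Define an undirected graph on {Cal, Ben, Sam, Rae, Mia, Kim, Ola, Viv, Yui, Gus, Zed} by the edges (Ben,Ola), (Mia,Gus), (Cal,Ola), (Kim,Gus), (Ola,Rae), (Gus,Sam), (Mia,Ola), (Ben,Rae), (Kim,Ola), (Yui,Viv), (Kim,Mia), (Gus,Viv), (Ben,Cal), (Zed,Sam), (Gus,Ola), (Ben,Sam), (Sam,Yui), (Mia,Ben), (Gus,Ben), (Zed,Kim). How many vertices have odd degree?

0

Degrees: Cal:2, Ben:6, Sam:4, Rae:2, Mia:4, Kim:4, Ola:6, Viv:2, Yui:2, Gus:6, Zed:2
Odd-degree vertices: none.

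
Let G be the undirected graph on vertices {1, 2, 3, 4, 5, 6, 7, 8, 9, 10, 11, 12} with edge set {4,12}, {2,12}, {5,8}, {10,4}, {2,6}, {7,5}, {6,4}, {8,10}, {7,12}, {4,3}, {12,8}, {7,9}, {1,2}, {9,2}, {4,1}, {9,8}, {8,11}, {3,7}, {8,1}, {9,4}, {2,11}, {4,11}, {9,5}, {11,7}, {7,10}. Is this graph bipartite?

No

8-5-9-8 is an odd cycle (length 3), and a bipartite graph can contain only even cycles.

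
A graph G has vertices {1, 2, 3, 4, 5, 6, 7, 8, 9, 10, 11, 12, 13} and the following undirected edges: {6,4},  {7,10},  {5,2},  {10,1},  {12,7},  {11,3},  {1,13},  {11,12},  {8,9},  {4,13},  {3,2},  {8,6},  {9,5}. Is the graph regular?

Degrees: 1:2, 2:2, 3:2, 4:2, 5:2, 6:2, 7:2, 8:2, 9:2, 10:2, 11:2, 12:2, 13:2
Every vertex has degree 2, so the graph is 2-regular.

Yes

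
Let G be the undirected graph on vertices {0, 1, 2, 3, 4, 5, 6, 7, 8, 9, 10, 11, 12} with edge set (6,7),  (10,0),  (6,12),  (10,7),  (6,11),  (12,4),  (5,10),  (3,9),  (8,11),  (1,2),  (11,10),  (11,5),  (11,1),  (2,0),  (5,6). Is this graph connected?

Component: {3, 9}
Component: {0, 1, 2, 4, 5, 6, 7, 8, 10, 11, 12}
There are 2 separate components, so the graph is not connected.

No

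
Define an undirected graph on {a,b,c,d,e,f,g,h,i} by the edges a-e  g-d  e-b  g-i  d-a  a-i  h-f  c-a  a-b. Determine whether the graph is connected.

No

Component: {f, h}
Component: {a, b, c, d, e, g, i}
There are 2 separate components, so the graph is not connected.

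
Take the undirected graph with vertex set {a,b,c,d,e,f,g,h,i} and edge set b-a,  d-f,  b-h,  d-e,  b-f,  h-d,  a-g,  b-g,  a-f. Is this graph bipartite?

No

The cycle b-a-f-b has length 3, which is odd, so the graph is not bipartite.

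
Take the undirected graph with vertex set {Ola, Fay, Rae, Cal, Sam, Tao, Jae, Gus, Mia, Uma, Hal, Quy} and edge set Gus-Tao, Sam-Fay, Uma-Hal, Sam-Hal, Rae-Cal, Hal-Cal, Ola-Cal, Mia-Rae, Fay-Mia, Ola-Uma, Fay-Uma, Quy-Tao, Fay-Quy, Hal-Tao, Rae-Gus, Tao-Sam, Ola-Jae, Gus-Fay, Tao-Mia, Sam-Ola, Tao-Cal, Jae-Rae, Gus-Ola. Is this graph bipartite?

No

Cal-Hal-Tao-Cal is an odd cycle (length 3), and a bipartite graph can contain only even cycles.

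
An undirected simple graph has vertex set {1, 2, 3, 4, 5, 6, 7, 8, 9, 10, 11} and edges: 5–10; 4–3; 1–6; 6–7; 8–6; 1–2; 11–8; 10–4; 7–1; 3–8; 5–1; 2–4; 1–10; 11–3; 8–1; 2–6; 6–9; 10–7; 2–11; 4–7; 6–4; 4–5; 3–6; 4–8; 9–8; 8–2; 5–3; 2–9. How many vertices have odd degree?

6

Degrees: 1:6, 2:6, 3:5, 4:7, 5:4, 6:7, 7:4, 8:7, 9:3, 10:4, 11:3
Odd-degree vertices: 3, 4, 6, 8, 9, 11.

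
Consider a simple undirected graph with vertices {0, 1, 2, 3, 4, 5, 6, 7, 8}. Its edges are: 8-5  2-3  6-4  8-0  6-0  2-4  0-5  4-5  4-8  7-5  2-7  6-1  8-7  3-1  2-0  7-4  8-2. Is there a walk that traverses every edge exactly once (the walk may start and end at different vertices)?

No

Degrees: 0:4, 1:2, 2:5, 3:2, 4:5, 5:4, 6:3, 7:4, 8:5
Odd-degree vertices: 2, 4, 6, 8 (4 total).
With 4 odd-degree vertices (more than two), no single trail can use every edge.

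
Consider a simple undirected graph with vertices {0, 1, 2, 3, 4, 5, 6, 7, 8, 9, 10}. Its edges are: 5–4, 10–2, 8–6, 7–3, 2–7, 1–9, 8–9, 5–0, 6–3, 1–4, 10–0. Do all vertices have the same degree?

Degrees: 0:2, 1:2, 2:2, 3:2, 4:2, 5:2, 6:2, 7:2, 8:2, 9:2, 10:2
All degrees equal 2; the graph is regular.

Yes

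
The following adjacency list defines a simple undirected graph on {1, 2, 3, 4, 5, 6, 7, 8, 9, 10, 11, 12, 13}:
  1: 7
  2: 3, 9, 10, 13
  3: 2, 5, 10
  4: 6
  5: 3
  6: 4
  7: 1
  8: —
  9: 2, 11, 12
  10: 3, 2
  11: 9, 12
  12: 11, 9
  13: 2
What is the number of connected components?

Component: {8}
Component: {1, 7}
Component: {4, 6}
Component: {2, 3, 5, 9, 10, 11, 12, 13}

4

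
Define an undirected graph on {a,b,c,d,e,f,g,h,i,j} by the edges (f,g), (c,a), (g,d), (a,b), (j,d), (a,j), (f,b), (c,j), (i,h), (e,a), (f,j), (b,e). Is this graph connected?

Component: {h, i}
Component: {a, b, c, d, e, f, g, j}
There are 2 separate components, so the graph is not connected.

No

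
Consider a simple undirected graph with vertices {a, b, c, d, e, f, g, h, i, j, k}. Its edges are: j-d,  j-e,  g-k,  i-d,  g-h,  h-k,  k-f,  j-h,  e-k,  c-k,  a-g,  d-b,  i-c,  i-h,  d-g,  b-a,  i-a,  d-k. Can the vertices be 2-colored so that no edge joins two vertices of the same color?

No

h-g-k-h is an odd cycle (length 3), and a bipartite graph can contain only even cycles.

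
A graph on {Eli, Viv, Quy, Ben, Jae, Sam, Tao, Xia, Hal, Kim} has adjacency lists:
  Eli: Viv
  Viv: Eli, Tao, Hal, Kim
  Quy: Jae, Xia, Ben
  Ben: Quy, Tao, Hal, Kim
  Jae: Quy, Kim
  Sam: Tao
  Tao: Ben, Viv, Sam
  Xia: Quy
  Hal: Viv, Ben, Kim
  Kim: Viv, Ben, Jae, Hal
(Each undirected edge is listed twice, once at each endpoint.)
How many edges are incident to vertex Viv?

Neighbors of Viv: Eli, Tao, Hal, Kim.

4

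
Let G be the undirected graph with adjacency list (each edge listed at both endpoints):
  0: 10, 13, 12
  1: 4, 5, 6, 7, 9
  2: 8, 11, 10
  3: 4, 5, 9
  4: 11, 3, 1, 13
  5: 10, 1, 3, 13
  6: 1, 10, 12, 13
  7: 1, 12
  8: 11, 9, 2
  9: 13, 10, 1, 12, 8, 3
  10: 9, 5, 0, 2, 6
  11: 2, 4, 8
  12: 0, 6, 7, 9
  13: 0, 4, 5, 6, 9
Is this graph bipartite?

No

2-8-11-2 is an odd cycle (length 3), and a bipartite graph can contain only even cycles.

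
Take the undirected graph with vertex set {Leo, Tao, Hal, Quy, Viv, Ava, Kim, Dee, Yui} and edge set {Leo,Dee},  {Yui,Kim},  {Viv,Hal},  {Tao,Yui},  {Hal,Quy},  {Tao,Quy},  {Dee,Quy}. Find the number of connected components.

2

Component: {Ava}
Component: {Leo, Tao, Hal, Quy, Viv, Kim, Dee, Yui}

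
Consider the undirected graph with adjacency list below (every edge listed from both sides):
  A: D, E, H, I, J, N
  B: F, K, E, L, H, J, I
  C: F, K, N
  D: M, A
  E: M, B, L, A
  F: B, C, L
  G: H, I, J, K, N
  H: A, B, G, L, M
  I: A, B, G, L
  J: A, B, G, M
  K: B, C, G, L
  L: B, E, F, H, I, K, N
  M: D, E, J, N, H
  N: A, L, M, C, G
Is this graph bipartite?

No

L-K-B-L is an odd cycle (length 3), and a bipartite graph can contain only even cycles.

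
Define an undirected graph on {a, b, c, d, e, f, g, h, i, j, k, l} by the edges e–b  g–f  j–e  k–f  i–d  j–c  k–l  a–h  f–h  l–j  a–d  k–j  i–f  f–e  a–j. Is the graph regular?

Degrees: a:3, b:1, c:1, d:2, e:3, f:5, g:1, h:2, i:2, j:5, k:3, l:2
Degrees are not all equal (e.g. deg(b)=1 but deg(f)=5); not regular.

No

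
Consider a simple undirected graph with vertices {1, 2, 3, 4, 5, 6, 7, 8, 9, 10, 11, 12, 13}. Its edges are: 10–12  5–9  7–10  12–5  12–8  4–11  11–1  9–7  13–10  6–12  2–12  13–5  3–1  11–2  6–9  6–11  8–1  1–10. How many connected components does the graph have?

Component: {1, 2, 3, 4, 5, 6, 7, 8, 9, 10, 11, 12, 13}

1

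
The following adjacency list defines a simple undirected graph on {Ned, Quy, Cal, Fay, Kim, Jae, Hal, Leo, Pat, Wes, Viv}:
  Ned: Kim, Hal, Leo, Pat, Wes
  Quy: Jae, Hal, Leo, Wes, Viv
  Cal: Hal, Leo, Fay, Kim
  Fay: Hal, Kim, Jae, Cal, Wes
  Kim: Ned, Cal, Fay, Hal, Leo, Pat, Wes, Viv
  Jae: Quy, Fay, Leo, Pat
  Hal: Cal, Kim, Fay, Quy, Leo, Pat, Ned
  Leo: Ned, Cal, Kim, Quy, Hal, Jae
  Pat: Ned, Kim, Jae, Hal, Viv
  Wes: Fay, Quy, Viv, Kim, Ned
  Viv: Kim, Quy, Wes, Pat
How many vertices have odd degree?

6

Degrees: Ned:5, Quy:5, Cal:4, Fay:5, Kim:8, Jae:4, Hal:7, Leo:6, Pat:5, Wes:5, Viv:4
Odd-degree vertices: Ned, Quy, Fay, Hal, Pat, Wes.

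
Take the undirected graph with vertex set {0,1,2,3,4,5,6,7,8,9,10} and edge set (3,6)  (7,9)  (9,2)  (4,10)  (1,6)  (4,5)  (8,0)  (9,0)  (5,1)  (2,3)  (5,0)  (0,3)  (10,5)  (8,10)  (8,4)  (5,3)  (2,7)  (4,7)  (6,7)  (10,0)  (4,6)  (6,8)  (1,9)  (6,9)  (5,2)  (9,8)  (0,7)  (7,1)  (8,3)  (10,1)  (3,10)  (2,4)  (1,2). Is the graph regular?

Degrees: 0:6, 1:6, 2:6, 3:6, 4:6, 5:6, 6:6, 7:6, 8:6, 9:6, 10:6
All degrees equal 6; the graph is regular.

Yes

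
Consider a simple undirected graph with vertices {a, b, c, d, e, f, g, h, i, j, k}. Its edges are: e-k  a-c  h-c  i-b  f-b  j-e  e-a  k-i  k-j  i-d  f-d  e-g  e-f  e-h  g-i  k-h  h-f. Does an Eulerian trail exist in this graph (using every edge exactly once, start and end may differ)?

Yes

Degrees: a:2, b:2, c:2, d:2, e:6, f:4, g:2, h:4, i:4, j:2, k:4
Odd-degree vertices: none (0 total).
With 0 odd-degree vertices and all edges in one connected piece, an Eulerian trail exists.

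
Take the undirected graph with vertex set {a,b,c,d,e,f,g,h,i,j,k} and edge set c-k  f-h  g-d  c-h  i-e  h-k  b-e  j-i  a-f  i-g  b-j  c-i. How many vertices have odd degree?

Degrees: a:1, b:2, c:3, d:1, e:2, f:2, g:2, h:3, i:4, j:2, k:2
Odd-degree vertices: a, c, d, h.

4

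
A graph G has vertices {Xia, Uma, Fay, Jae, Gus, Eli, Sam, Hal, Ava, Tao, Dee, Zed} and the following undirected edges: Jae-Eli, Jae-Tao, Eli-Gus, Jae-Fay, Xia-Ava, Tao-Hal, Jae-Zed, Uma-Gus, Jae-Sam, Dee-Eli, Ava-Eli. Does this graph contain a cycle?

No

The graph has 12 vertices, 11 edges, and 1 connected component.
Since 11 = 12 - 1, the graph is a forest and contains no cycle.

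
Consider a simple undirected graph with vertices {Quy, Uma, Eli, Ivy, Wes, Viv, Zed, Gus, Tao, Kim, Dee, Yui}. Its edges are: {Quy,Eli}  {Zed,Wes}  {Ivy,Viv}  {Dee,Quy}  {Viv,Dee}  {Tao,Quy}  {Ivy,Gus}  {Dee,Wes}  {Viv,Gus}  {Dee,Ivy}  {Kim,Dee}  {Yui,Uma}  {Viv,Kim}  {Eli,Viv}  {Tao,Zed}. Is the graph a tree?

|V| = 12, |E| = 15.
It is not connected, so it is not a tree.

No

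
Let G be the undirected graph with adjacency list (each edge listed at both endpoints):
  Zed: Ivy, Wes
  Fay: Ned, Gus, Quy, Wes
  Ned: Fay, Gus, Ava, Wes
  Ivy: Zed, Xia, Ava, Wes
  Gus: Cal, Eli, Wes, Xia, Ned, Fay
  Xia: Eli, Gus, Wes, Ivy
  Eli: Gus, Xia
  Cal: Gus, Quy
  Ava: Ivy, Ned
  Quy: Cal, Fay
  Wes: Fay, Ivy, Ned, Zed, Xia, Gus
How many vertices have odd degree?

0

Degrees: Zed:2, Fay:4, Ned:4, Ivy:4, Gus:6, Xia:4, Eli:2, Cal:2, Ava:2, Quy:2, Wes:6
Odd-degree vertices: none.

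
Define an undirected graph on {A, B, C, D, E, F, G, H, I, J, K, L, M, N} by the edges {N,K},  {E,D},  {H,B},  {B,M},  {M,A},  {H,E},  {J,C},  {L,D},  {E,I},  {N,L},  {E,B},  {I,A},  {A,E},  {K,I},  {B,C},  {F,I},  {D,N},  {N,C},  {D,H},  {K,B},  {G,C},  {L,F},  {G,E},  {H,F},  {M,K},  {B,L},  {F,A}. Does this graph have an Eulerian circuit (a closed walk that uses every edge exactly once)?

No

Degrees: A:4, B:6, C:4, D:4, E:6, F:4, G:2, H:4, I:4, J:1, K:4, L:4, M:3, N:4
Vertices with odd degree: J, M. An Eulerian circuit requires all degrees even.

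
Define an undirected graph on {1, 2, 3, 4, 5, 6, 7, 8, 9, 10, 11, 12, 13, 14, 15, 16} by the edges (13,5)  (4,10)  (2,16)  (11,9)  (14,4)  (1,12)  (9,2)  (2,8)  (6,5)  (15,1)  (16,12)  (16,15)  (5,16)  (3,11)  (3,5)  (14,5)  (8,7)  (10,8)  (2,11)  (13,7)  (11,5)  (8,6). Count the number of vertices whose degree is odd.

0

Degrees: 1:2, 2:4, 3:2, 4:2, 5:6, 6:2, 7:2, 8:4, 9:2, 10:2, 11:4, 12:2, 13:2, 14:2, 15:2, 16:4
Odd-degree vertices: none.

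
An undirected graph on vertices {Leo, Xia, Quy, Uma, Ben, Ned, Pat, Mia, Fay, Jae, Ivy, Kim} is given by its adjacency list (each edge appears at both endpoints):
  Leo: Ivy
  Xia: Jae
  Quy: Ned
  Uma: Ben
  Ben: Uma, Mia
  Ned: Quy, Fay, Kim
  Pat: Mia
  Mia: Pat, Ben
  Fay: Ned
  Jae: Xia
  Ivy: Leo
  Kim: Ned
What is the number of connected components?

4

Component: {Leo, Ivy}
Component: {Xia, Jae}
Component: {Quy, Ned, Fay, Kim}
Component: {Uma, Ben, Pat, Mia}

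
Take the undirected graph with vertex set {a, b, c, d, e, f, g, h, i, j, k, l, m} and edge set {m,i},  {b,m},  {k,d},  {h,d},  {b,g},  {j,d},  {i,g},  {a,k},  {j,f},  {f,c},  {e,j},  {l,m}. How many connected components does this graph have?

Component: {b, g, i, l, m}
Component: {a, c, d, e, f, h, j, k}

2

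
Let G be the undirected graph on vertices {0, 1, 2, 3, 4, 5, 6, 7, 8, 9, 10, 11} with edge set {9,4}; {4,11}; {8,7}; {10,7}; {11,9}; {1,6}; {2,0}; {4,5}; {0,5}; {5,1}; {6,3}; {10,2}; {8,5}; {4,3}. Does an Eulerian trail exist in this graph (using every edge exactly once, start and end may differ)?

Yes

Degrees: 0:2, 1:2, 2:2, 3:2, 4:4, 5:4, 6:2, 7:2, 8:2, 9:2, 10:2, 11:2
Odd-degree vertices: none (0 total).
The non-isolated vertices are connected and exactly 0 have odd degree, so an Eulerian trail exists.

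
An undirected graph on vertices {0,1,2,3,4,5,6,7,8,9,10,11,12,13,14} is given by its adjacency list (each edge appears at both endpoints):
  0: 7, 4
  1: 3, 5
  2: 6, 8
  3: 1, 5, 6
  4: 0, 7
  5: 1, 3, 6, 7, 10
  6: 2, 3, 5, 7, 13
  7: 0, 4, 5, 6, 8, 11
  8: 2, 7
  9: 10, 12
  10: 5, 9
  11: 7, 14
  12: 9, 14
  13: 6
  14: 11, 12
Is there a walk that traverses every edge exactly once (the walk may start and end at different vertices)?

Degrees: 0:2, 1:2, 2:2, 3:3, 4:2, 5:5, 6:5, 7:6, 8:2, 9:2, 10:2, 11:2, 12:2, 13:1, 14:2
Odd-degree vertices: 3, 5, 6, 13 (4 total).
An Eulerian trail requires 0 or 2 odd-degree vertices; here there are 4.

No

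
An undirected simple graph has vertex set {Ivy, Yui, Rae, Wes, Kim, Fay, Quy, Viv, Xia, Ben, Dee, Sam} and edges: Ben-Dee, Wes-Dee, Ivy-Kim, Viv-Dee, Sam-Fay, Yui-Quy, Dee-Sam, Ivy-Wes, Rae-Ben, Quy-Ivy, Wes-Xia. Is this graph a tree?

Yes

The graph has 12 vertices and 11 edges.
It is connected with exactly 11 edges, hence acyclic — it is a tree.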